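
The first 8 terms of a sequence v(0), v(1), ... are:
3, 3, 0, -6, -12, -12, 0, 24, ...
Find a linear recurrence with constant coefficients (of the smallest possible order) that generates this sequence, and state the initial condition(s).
Look for the lowest-order linear relation among consecutive terms.
Observation: v(n) - 2·v(n-1) - (-2)·v(n-2) = 0 holds for the shown terms, and no order-1 relation v(n) = α·v(n-1) + β fits.
Check at n=3: 2·0 + (-2)·3 = -6. ✓

v(n) = 2v(n-1) - 2v(n-2), v(0) = 3, v(1) = 3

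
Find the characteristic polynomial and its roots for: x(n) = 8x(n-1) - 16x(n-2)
Substitute x(n) = rⁿ and divide through by rⁿ⁻²: r² - 8r + 16 = 0
Factor: (r - 4)² = 0, so r = 4 (double root).
General solution: x(n) = (A + Bn)·4ⁿ

Characteristic: r² - 8r + 16 = 0, Roots: r = 4 (double root)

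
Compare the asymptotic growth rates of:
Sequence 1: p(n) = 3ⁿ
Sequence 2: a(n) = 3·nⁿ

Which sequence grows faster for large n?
Comparing growth rates:
Growth-rate hierarchy: log n ≺ any polynomial ≺ any exponential cⁿ (c>1) ≺ n! ≺ nⁿ.
super-exponential nⁿ dominates exponential base 3 asymptotically.

a(n) grows faster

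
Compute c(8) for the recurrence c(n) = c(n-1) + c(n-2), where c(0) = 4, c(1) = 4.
Computing the sequence terms:
4, 4, 8, 12, 20, 32, 52, 84, 136

136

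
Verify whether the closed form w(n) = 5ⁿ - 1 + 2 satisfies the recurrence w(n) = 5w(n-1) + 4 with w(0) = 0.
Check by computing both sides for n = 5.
From the recurrence with w(0) = 0:
  w(0) = 0, w(1) = 4, w(2) = 24, w(3) = 124, w(4) = 624, w(5) = 3124
  so the recurrence gives w(5) = 3124.
From the proposed closed form w(n) = 5ⁿ - 1 + 2:
  w(5) = 3126.
The recurrence gives 3124 but the closed form gives 3126, so the closed form does not satisfy the recurrence.

No, the closed form is incorrect.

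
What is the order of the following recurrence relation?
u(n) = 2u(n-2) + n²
The order is the largest lag k for which u(n-k) appears. Here the deepest term is u(n-2) (the n² term is non-homogeneous and does not affect the order), so the order is 2.

Order 2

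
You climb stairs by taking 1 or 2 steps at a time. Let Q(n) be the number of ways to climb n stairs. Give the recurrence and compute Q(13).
Condition on the size of the last step (1 to 2): before it there were n-1, …, n-2 stairs climbed, and these cases are disjoint, so Q(n) = Q(n-1) + Q(n-2) (Fibonacci-type sequence).
Initial conditions by direct count (compositions of i into parts ≤ 2): Q(1) = 1; Q(2) = 2.
Iterating the recurrence: Q(3) = 3, Q(4) = 5, Q(5) = 8, Q(6) = 13, Q(7) = 21, Q(8) = 34, Q(9) = 55, Q(10) = 89, Q(11) = 144, Q(12) = 233, Q(13) = 377.

Q(n) = Q(n-1) + Q(n-2), Q(1) = 1, Q(2) = 2; Q(13) = 377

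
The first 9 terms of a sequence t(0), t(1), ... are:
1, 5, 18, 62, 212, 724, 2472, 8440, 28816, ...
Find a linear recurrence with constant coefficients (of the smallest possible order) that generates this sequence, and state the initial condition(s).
Look for the lowest-order linear relation among consecutive terms.
Observation: t(n) - 4·t(n-1) - (-2)·t(n-2) = 0 holds for the shown terms, and no order-1 relation t(n) = α·t(n-1) + β fits.
Check at n=3: 4·18 + (-2)·5 = 62. ✓

t(n) = 4t(n-1) - 2t(n-2), t(0) = 1, t(1) = 5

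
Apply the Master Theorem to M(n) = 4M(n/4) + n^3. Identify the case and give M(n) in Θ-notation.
Master Theorem template: M(n) = a·M(n/b) + f(n).
Here: a=4, b=4, f(n)=n^3
Compute log_b(a) = log_4(4) = 1.
f(n) = n^3 = Ω(n^(1+ε)) with ε = 2, and the regularity condition holds (a·f(n/b) = (a/b^3)·f(n) with a/b^3 = 4^-2 < 1). Case 3: M(n) = Θ(f(n)) = Θ(n^3).

Case 3: M(n) = Θ(n^3)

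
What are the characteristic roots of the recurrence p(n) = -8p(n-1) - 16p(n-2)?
Substitute p(n) = rⁿ and divide through by rⁿ⁻²: r² + 8r + 16 = 0
Factor: (r + 4)² = 0, so r = -4 (double root).
General solution: p(n) = (A + Bn)·(-4)ⁿ

Characteristic: r² + 8r + 16 = 0, Roots: r = -4 (double root)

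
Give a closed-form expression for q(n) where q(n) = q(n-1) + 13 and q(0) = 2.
Recurrence: q(n) = q(n-1) + 13, initial: q(0) = 2.
Each step adds 13, so q(n) = q(0) + 13n = 13n + 2.

q(n) = 13n + 2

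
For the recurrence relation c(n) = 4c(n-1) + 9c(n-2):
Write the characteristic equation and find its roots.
Substitute c(n) = rⁿ and divide through by rⁿ⁻²: r² - 4r - 9 = 0
Discriminant: 4² + 4·9 = 52, not a perfect square, so by the quadratic formula r = (4 ± √52)/2.
General solution: c(n) = A·r₁ⁿ + B·r₂ⁿ where r₁,r₂ = (4 ± √52)/2

Characteristic: r² - 4r - 9 = 0, Roots: r = (4 ± √52)/2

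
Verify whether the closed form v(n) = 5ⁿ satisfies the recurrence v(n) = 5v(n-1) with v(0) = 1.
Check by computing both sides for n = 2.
From the recurrence with v(0) = 1:
  v(0) = 1, v(1) = 5, v(2) = 25
  so the recurrence gives v(2) = 25.
From the proposed closed form v(n) = 5ⁿ:
  v(2) = 25.
Both sides give 25 at n = 2, and the initial condition(s) match, so the closed form is consistent.

Yes, the closed form is correct.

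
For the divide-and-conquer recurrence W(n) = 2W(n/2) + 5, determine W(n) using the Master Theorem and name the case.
Master Theorem template: W(n) = a·W(n/b) + f(n).
Here: a=2, b=2, f(n)=5
Compute log_b(a) = log_2(2) = 1.
f(n) = 5 = O(n^(1-ε)) with ε = 1. Case 1: W(n) = Θ(n^log_b(a)) = Θ(n).

Case 1: W(n) = Θ(n)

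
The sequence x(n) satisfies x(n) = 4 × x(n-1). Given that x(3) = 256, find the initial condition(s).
In general x(n) = 4ⁿ · x(0). At n = 3: x(0) = x(3) / 4^3 = 256 / 64 = 4.

x(0) = 4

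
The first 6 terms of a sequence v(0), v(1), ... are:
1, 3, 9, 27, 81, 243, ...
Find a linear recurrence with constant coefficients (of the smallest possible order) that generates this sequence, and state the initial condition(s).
Look for the lowest-order linear relation among consecutive terms.
Observation: each term is 3× the previous.
Check at n=2: 3·3 = 9. ✓

v(n) = 3 × v(n-1), v(0) = 1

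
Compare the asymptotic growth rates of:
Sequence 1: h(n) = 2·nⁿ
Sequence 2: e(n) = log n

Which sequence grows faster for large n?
Comparing growth rates:
Growth-rate hierarchy: log n ≺ any polynomial ≺ any exponential cⁿ (c>1) ≺ n! ≺ nⁿ.
super-exponential nⁿ dominates logarithmic asymptotically.

h(n) grows faster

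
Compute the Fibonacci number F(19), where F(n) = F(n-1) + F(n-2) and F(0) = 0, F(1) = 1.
Computing the sequence terms:
0, 1, 1, 2, 3, 5, 8, 13, 21, 34, 55, 89, 144, 233, 377, 610, 987, 1597, 2584, 4181

4181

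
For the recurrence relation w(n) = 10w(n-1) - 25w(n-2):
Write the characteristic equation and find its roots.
Substitute w(n) = rⁿ and divide through by rⁿ⁻²: r² - 10r + 25 = 0
Factor: (r - 5)² = 0, so r = 5 (double root).
General solution: w(n) = (A + Bn)·5ⁿ

Characteristic: r² - 10r + 25 = 0, Roots: r = 5 (double root)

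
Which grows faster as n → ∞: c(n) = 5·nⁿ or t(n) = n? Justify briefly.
Comparing growth rates:
Growth-rate hierarchy: log n ≺ any polynomial ≺ any exponential cⁿ (c>1) ≺ n! ≺ nⁿ.
super-exponential nⁿ dominates polynomial degree 1 asymptotically.

c(n) grows faster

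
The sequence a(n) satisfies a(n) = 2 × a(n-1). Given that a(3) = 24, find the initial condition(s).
In general a(n) = 2ⁿ · a(0). At n = 3: a(0) = a(3) / 2^3 = 24 / 8 = 3.

a(0) = 3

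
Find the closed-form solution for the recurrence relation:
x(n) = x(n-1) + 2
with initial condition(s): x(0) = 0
Recurrence: x(n) = x(n-1) + 2, initial: x(0) = 0.
Each step adds 2, so x(n) = x(0) + 2n = 2n.

x(n) = 2n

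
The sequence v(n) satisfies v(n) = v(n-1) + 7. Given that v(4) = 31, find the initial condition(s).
v(4) = v(0) + 4·7, so v(0) = 31 - 28 = 3.

v(0) = 3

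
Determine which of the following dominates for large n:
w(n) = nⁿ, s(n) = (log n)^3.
Comparing growth rates:
Growth-rate hierarchy: log n ≺ any polynomial ≺ any exponential cⁿ (c>1) ≺ n! ≺ nⁿ.
super-exponential nⁿ dominates polylogarithmic (log n)^3 asymptotically.

w(n) grows faster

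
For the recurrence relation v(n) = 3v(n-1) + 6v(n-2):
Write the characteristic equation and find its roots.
Substitute v(n) = rⁿ and divide through by rⁿ⁻²: r² - 3r - 6 = 0
Discriminant: 3² + 4·6 = 33, not a perfect square, so by the quadratic formula r = (3 ± √33)/2.
General solution: v(n) = A·r₁ⁿ + B·r₂ⁿ where r₁,r₂ = (3 ± √33)/2

Characteristic: r² - 3r - 6 = 0, Roots: r = (3 ± √33)/2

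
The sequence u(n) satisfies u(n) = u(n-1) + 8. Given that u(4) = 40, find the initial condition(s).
u(4) = u(0) + 4·8, so u(0) = 40 - 32 = 8.

u(0) = 8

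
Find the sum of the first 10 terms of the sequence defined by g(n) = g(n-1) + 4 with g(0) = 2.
Computing the sequence terms: 2, 6, 10, 14, 18, 22, 26, 30, 34, 38
Adding these values together:

200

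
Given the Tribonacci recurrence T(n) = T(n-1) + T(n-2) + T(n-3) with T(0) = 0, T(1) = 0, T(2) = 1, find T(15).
Computing the sequence terms:
0, 0, 1, 1, 2, 4, 7, 13, 24, 44, 81, 149, 274, 504, 927, 1705

1705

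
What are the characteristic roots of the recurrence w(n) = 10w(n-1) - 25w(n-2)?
Substitute w(n) = rⁿ and divide through by rⁿ⁻²: r² - 10r + 25 = 0
Factor: (r - 5)² = 0, so r = 5 (double root).
General solution: w(n) = (A + Bn)·5ⁿ

Characteristic: r² - 10r + 25 = 0, Roots: r = 5 (double root)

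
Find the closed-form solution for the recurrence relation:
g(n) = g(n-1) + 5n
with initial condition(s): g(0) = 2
Recurrence: g(n) = g(n-1) + 5n, initial: g(0) = 2.
Telescoping: g(n) = g(0) + 5·Σᵢ₌₁ⁿ i = 2 + 5·n(n+1)/2.

g(n) = 5·n(n+1)/2 + 2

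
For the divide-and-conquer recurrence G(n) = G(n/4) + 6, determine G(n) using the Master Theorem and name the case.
Master Theorem template: G(n) = a·G(n/b) + f(n).
Here: a=1, b=4, f(n)=6
Compute log_b(a) = log_4(1) = 0.
f(n) = 6 = Θ(1). Case 2: G(n) = Θ(log n).

Case 2: G(n) = Θ(log n)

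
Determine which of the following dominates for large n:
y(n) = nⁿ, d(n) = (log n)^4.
Comparing growth rates:
Growth-rate hierarchy: log n ≺ any polynomial ≺ any exponential cⁿ (c>1) ≺ n! ≺ nⁿ.
super-exponential nⁿ dominates polylogarithmic (log n)^4 asymptotically.

y(n) grows faster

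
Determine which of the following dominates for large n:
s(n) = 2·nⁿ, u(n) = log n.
Comparing growth rates:
Growth-rate hierarchy: log n ≺ any polynomial ≺ any exponential cⁿ (c>1) ≺ n! ≺ nⁿ.
super-exponential nⁿ dominates logarithmic asymptotically.

s(n) grows faster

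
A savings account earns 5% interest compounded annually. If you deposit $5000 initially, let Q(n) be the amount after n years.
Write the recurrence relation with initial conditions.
Each year the balance grows by 5%, i.e. is multiplied by 1 + 5/100 = 1.05, so Q(n) = 1.05 × Q(n-1). The initial deposit gives Q(0) = 5000.
Unrolling gives the closed form Q(n) = 5000 × (1.05)ⁿ.

Q(n) = 1.05 × Q(n-1), Q(0) = 5000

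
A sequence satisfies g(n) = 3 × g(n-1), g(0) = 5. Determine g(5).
Computing step by step:
g(0) = 5
g(1) = 3 × 5 = 15
g(2) = 3 × 15 = 45
g(3) = 3 × 45 = 135
g(4) = 3 × 135 = 405
g(5) = 3 × 405 = 1215

1215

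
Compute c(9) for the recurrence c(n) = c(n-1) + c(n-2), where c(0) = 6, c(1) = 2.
Computing the sequence terms:
6, 2, 8, 10, 18, 28, 46, 74, 120, 194

194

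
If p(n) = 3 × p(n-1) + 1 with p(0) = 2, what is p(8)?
Computing step by step:
p(0) = 2
p(1) = 3 × 2 + 1 = 7
p(2) = 3 × 7 + 1 = 22
p(3) = 3 × 22 + 1 = 67
p(4) = 3 × 67 + 1 = 202
p(5) = 3 × 202 + 1 = 607
p(6) = 3 × 607 + 1 = 1822
p(7) = 3 × 1822 + 1 = 5467
p(8) = 3 × 5467 + 1 = 16402

16402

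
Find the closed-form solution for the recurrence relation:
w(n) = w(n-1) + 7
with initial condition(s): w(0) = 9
Recurrence: w(n) = w(n-1) + 7, initial: w(0) = 9.
Each step adds 7, so w(n) = w(0) + 7n = 7n + 9.

w(n) = 7n + 9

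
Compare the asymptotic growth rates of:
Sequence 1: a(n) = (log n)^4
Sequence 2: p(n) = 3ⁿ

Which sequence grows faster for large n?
Comparing growth rates:
Growth-rate hierarchy: log n ≺ any polynomial ≺ any exponential cⁿ (c>1) ≺ n! ≺ nⁿ.
exponential base 3 dominates polylogarithmic (log n)^4 asymptotically.

p(n) grows faster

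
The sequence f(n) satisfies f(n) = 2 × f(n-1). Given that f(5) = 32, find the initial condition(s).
In general f(n) = 2ⁿ · f(0). At n = 5: f(0) = f(5) / 2^5 = 32 / 32 = 1.

f(0) = 1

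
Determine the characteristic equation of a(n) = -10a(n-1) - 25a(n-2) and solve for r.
Substitute a(n) = rⁿ and divide through by rⁿ⁻²: r² + 10r + 25 = 0
Factor: (r + 5)² = 0, so r = -5 (double root).
General solution: a(n) = (A + Bn)·(-5)ⁿ

Characteristic: r² + 10r + 25 = 0, Roots: r = -5 (double root)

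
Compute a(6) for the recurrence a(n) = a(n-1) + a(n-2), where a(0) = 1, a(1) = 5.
Computing the sequence terms:
1, 5, 6, 11, 17, 28, 45

45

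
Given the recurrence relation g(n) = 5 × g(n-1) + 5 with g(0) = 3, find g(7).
Computing step by step:
g(0) = 3
g(1) = 5 × 3 + 5 = 20
g(2) = 5 × 20 + 5 = 105
g(3) = 5 × 105 + 5 = 530
g(4) = 5 × 530 + 5 = 2655
g(5) = 5 × 2655 + 5 = 13280
g(6) = 5 × 13280 + 5 = 66405
g(7) = 5 × 66405 + 5 = 332030

332030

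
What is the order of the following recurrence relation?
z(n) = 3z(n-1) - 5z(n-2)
The order is the largest lag k for which z(n-k) appears. Here the deepest term is z(n-2), so the order is 2.

Order 2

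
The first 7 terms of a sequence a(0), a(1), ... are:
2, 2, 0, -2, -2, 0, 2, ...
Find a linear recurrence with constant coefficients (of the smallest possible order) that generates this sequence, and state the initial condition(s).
Look for the lowest-order linear relation among consecutive terms.
Observation: a(n) - 1·a(n-1) - (-1)·a(n-2) = 0 holds for the shown terms, and no order-1 relation a(n) = α·a(n-1) + β fits.
Check at n=3: 1·0 + (-1)·2 = -2. ✓

a(n) = a(n-1) - a(n-2), a(0) = 2, a(1) = 2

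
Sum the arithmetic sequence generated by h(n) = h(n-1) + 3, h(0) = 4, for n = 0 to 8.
Computing the sequence terms: 4, 7, 10, 13, 16, 19, 22, 25, 28
Adding these values together:

144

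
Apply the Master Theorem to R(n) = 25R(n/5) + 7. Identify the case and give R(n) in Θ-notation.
Master Theorem template: R(n) = a·R(n/b) + f(n).
Here: a=25, b=5, f(n)=7
Compute log_b(a) = log_5(25) = 2.
f(n) = 7 = O(n^(2-ε)) with ε = 2. Case 1: R(n) = Θ(n^log_b(a)) = Θ(n^2).

Case 1: R(n) = Θ(n^2)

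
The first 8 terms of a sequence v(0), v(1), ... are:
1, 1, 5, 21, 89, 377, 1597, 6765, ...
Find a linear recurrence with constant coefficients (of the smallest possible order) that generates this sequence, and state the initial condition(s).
Look for the lowest-order linear relation among consecutive terms.
Observation: v(n) - 4·v(n-1) - (1)·v(n-2) = 0 holds for the shown terms, and no order-1 relation v(n) = α·v(n-1) + β fits.
Check at n=3: 4·5 + (1)·1 = 21. ✓

v(n) = 4v(n-1) + v(n-2), v(0) = 1, v(1) = 1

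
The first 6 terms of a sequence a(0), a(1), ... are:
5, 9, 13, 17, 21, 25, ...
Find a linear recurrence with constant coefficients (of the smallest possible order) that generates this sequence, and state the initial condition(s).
Look for the lowest-order linear relation among consecutive terms.
Observation: consecutive differences are constant (= 4).
Check at n=2: 1·9 + 4 = 13. ✓

a(n) = a(n-1) + 4, a(0) = 5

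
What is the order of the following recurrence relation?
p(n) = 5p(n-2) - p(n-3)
The order is the largest lag k for which p(n-k) appears. Here the deepest term is p(n-3), so the order is 3.

Order 3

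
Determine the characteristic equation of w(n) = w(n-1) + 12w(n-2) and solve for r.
Substitute w(n) = rⁿ and divide through by rⁿ⁻²: r² - r - 12 = 0
Factor: (r + 3)(r - 4) = 0, so r = -3, 4.
General solution: w(n) = A·(-3)ⁿ + B·4ⁿ

Characteristic: r² - r - 12 = 0, Roots: r = -3, 4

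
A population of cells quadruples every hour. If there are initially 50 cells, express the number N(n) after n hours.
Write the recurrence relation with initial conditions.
Each hour multiplies the count by 4, so the count after n hours depends only on the count after n-1 hours: N(n) = 4 × N(n-1). The starting count gives N(0) = 50.
Unrolling n times gives the closed form N(n) = 50 × 4ⁿ.

N(n) = 4 × N(n-1), N(0) = 50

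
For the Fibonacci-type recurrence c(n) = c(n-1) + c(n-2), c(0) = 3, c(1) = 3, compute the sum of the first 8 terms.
Computing the sequence terms: 3, 3, 6, 9, 15, 24, 39, 63
Adding these values together:

162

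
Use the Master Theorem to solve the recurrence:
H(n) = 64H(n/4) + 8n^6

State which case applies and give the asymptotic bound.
Master Theorem template: H(n) = a·H(n/b) + f(n).
Here: a=64, b=4, f(n)=8n^6
Compute log_b(a) = log_4(64) = 3.
f(n) = 8n^6 = Ω(n^(3+ε)) with ε = 3, and the regularity condition holds (a·f(n/b) = (a/b^6)·f(n) with a/b^6 = 4^-3 < 1). Case 3: H(n) = Θ(f(n)) = Θ(n^6).

Case 3: H(n) = Θ(n^6)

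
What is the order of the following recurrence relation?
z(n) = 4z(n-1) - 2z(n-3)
The order is the largest lag k for which z(n-k) appears. Here the deepest term is z(n-3), so the order is 3.

Order 3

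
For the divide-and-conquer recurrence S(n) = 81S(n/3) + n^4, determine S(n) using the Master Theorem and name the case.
Master Theorem template: S(n) = a·S(n/b) + f(n).
Here: a=81, b=3, f(n)=n^4
Compute log_b(a) = log_3(81) = 4.
f(n) = n^4 = Θ(n^4). Case 2: S(n) = Θ(n^4 log n).

Case 2: S(n) = Θ(n^4 log n)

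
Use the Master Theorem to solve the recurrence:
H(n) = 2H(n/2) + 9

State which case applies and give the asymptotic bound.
Master Theorem template: H(n) = a·H(n/b) + f(n).
Here: a=2, b=2, f(n)=9
Compute log_b(a) = log_2(2) = 1.
f(n) = 9 = O(n^(1-ε)) with ε = 1. Case 1: H(n) = Θ(n^log_b(a)) = Θ(n).

Case 1: H(n) = Θ(n)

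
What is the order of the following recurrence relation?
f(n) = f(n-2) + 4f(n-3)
The order is the largest lag k for which f(n-k) appears. Here the deepest term is f(n-3), so the order is 3.

Order 3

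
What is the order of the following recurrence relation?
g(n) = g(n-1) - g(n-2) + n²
The order is the largest lag k for which g(n-k) appears. Here the deepest term is g(n-2) (the n² term is non-homogeneous and does not affect the order), so the order is 2.

Order 2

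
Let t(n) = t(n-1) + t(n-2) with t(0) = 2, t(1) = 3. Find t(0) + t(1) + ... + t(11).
Computing the sequence terms: 2, 3, 5, 8, 13, 21, 34, 55, 89, 144, 233, 377
Adding these values together:

984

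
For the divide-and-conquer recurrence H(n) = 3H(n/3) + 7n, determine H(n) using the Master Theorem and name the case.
Master Theorem template: H(n) = a·H(n/b) + f(n).
Here: a=3, b=3, f(n)=7n
Compute log_b(a) = log_3(3) = 1.
f(n) = 7n = Θ(n). Case 2: H(n) = Θ(n log n).

Case 2: H(n) = Θ(n log n)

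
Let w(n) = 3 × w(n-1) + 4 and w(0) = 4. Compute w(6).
Computing step by step:
w(0) = 4
w(1) = 3 × 4 + 4 = 16
w(2) = 3 × 16 + 4 = 52
w(3) = 3 × 52 + 4 = 160
w(4) = 3 × 160 + 4 = 484
w(5) = 3 × 484 + 4 = 1456
w(6) = 3 × 1456 + 4 = 4372

4372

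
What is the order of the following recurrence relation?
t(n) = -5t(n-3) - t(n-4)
The order is the largest lag k for which t(n-k) appears. Here the deepest term is t(n-4), so the order is 4.

Order 4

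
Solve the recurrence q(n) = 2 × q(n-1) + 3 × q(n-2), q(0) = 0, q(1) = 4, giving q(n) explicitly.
Recurrence: q(n) = 2 × q(n-1) + 3 × q(n-2), initial: q(0) = 0, q(1) = 4.
Characteristic equation: r² - 2r - 3 = 0, which factors as (r - 3)(r + 1) = 0, so r = 3, -1. General solution q(n) = A·3ⁿ + B·(-1)ⁿ. From q(0) = 0: A + B = 0. From q(1) = 4: 3A - 1B = 4. Solving gives A = 1, B = -1.

q(n) = 3ⁿ - (-1)ⁿ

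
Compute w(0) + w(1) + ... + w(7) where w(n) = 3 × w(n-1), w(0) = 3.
Computing the sequence terms: 3, 9, 27, 81, 243, 729, 2187, 6561
Adding these values together:

9840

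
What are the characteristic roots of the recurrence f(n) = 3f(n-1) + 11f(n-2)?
Substitute f(n) = rⁿ and divide through by rⁿ⁻²: r² - 3r - 11 = 0
Discriminant: 3² + 4·11 = 53, not a perfect square, so by the quadratic formula r = (3 ± √53)/2.
General solution: f(n) = A·r₁ⁿ + B·r₂ⁿ where r₁,r₂ = (3 ± √53)/2

Characteristic: r² - 3r - 11 = 0, Roots: r = (3 ± √53)/2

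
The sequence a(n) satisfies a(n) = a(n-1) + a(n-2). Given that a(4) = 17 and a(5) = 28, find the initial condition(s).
Work backwards using a(k) = a(k+2) - a(k+1):
a(3) = a(5) - a(4) = 28 - 17 = 11
a(2) = a(4) - a(3) = 17 - 11 = 6
a(1) = a(3) - a(2) = 11 - 6 = 5
a(0) = a(2) - a(1) = 6 - 5 = 1

a(0) = 1, a(1) = 5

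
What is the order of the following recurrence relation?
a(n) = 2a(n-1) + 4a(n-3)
The order is the largest lag k for which a(n-k) appears. Here the deepest term is a(n-3), so the order is 3.

Order 3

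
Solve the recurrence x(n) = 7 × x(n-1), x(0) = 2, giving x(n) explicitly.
Recurrence: x(n) = 7 × x(n-1), initial: x(0) = 2.
Each term is 7 times the previous, so this is geometric with ratio 7. After n steps: x(n) = x(0)·7ⁿ = 2·7ⁿ.

x(n) = 2·7ⁿ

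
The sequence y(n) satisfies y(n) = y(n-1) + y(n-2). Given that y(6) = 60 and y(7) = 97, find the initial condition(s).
Work backwards using y(k) = y(k+2) - y(k+1):
y(5) = y(7) - y(6) = 97 - 60 = 37
y(4) = y(6) - y(5) = 60 - 37 = 23
y(3) = y(5) - y(4) = 37 - 23 = 14
y(2) = y(4) - y(3) = 23 - 14 = 9
y(1) = y(3) - y(2) = 14 - 9 = 5
y(0) = y(2) - y(1) = 9 - 5 = 4

y(0) = 4, y(1) = 5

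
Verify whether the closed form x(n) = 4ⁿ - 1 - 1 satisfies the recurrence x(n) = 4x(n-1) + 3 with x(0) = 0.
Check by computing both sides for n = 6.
From the recurrence with x(0) = 0:
  x(0) = 0, x(1) = 3, x(2) = 15, x(3) = 63, x(4) = 255, x(5) = 1023, x(6) = 4095
  so the recurrence gives x(6) = 4095.
From the proposed closed form x(n) = 4ⁿ - 1 - 1:
  x(6) = 4094.
The recurrence gives 4095 but the closed form gives 4094, so the closed form does not satisfy the recurrence.

No, the closed form is incorrect.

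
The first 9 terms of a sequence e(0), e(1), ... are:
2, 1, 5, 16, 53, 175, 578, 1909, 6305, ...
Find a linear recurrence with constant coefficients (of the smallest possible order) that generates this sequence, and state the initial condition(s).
Look for the lowest-order linear relation among consecutive terms.
Observation: e(n) - 3·e(n-1) - (1)·e(n-2) = 0 holds for the shown terms, and no order-1 relation e(n) = α·e(n-1) + β fits.
Check at n=3: 3·5 + (1)·1 = 16. ✓

e(n) = 3e(n-1) + e(n-2), e(0) = 2, e(1) = 1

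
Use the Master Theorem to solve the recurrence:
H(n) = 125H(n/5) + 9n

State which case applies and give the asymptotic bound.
Master Theorem template: H(n) = a·H(n/b) + f(n).
Here: a=125, b=5, f(n)=9n
Compute log_b(a) = log_5(125) = 3.
f(n) = 9n = O(n^(3-ε)) with ε = 2. Case 1: H(n) = Θ(n^log_b(a)) = Θ(n^3).

Case 1: H(n) = Θ(n^3)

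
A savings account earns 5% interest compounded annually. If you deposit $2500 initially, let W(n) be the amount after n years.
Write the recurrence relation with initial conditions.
Each year the balance grows by 5%, i.e. is multiplied by 1 + 5/100 = 1.05, so W(n) = 1.05 × W(n-1). The initial deposit gives W(0) = 2500.
Unrolling gives the closed form W(n) = 2500 × (1.05)ⁿ.

W(n) = 1.05 × W(n-1), W(0) = 2500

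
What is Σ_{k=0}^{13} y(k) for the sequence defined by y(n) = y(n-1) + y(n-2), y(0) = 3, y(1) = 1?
Computing the sequence terms: 3, 1, 4, 5, 9, 14, 23, 37, 60, 97, 157, 254, 411, 665
Adding these values together:

1740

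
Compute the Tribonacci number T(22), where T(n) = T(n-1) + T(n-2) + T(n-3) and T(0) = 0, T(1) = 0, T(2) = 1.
Computing the sequence terms:
0, 0, 1, 1, 2, 4, 7, 13, 24, 44, 81, 149, 274, 504, 927, 1705, 3136, 5768, 10609, 19513, 35890, 66012, 121415

121415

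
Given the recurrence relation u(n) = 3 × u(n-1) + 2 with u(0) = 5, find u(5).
Computing step by step:
u(0) = 5
u(1) = 3 × 5 + 2 = 17
u(2) = 3 × 17 + 2 = 53
u(3) = 3 × 53 + 2 = 161
u(4) = 3 × 161 + 2 = 485
u(5) = 3 × 485 + 2 = 1457

1457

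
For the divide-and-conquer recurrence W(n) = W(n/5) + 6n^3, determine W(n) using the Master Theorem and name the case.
Master Theorem template: W(n) = a·W(n/b) + f(n).
Here: a=1, b=5, f(n)=6n^3
Compute log_b(a) = log_5(1) = 0.
f(n) = 6n^3 = Ω(n^(0+ε)) with ε = 3, and the regularity condition holds (a·f(n/b) = (a/b^3)·f(n) with a/b^3 = 5^-3 < 1). Case 3: W(n) = Θ(f(n)) = Θ(n^3).

Case 3: W(n) = Θ(n^3)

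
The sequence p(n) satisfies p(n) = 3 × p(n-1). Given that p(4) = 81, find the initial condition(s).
In general p(n) = 3ⁿ · p(0). At n = 4: p(0) = p(4) / 3^4 = 81 / 81 = 1.

p(0) = 1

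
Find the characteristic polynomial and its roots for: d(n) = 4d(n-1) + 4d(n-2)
Substitute d(n) = rⁿ and divide through by rⁿ⁻²: r² - 4r - 4 = 0
Discriminant: 4² + 4·4 = 32, not a perfect square, so by the quadratic formula r = (4 ± √32)/2.
General solution: d(n) = A·r₁ⁿ + B·r₂ⁿ where r₁,r₂ = (4 ± √32)/2

Characteristic: r² - 4r - 4 = 0, Roots: r = (4 ± √32)/2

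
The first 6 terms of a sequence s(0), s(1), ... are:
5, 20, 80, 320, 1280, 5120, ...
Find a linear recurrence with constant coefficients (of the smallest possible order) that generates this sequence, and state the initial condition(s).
Look for the lowest-order linear relation among consecutive terms.
Observation: each term is 4× the previous.
Check at n=2: 4·20 = 80. ✓

s(n) = 4 × s(n-1), s(0) = 5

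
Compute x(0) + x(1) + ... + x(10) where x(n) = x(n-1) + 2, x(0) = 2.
Computing the sequence terms: 2, 4, 6, 8, 10, 12, 14, 16, 18, 20, 22
Adding these values together:

132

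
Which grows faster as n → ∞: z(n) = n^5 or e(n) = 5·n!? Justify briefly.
Comparing growth rates:
Growth-rate hierarchy: log n ≺ any polynomial ≺ any exponential cⁿ (c>1) ≺ n! ≺ nⁿ.
factorial dominates polynomial degree 5 asymptotically.

e(n) grows faster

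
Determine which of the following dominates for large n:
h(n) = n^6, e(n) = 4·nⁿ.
Comparing growth rates:
Growth-rate hierarchy: log n ≺ any polynomial ≺ any exponential cⁿ (c>1) ≺ n! ≺ nⁿ.
super-exponential nⁿ dominates polynomial degree 6 asymptotically.

e(n) grows faster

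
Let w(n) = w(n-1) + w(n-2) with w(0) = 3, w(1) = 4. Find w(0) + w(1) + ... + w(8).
Computing the sequence terms: 3, 4, 7, 11, 18, 29, 47, 76, 123
Adding these values together:

318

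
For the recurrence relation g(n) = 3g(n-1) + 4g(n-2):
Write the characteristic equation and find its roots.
Substitute g(n) = rⁿ and divide through by rⁿ⁻²: r² - 3r - 4 = 0
Factor: (r - 4)(r + 1) = 0, so r = 4, -1.
General solution: g(n) = A·4ⁿ + B·(-1)ⁿ

Characteristic: r² - 3r - 4 = 0, Roots: r = 4, -1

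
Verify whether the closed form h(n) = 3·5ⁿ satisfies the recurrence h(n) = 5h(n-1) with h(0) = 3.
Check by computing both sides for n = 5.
From the recurrence with h(0) = 3:
  h(0) = 3, h(1) = 15, h(2) = 75, h(3) = 375, h(4) = 1875, h(5) = 9375
  so the recurrence gives h(5) = 9375.
From the proposed closed form h(n) = 3·5ⁿ:
  h(5) = 9375.
Both sides give 9375 at n = 5, and the initial condition(s) match, so the closed form is consistent.

Yes, the closed form is correct.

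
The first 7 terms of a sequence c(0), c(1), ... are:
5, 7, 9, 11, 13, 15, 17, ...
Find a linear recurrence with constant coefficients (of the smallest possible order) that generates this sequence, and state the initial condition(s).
Look for the lowest-order linear relation among consecutive terms.
Observation: consecutive differences are constant (= 2).
Check at n=2: 1·7 + 2 = 9. ✓

c(n) = c(n-1) + 2, c(0) = 5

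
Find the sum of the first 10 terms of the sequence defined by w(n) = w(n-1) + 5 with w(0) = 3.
Computing the sequence terms: 3, 8, 13, 18, 23, 28, 33, 38, 43, 48
Adding these values together:

255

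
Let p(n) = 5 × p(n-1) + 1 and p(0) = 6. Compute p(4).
Computing step by step:
p(0) = 6
p(1) = 5 × 6 + 1 = 31
p(2) = 5 × 31 + 1 = 156
p(3) = 5 × 156 + 1 = 781
p(4) = 5 × 781 + 1 = 3906

3906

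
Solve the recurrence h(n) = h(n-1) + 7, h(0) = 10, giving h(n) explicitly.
Recurrence: h(n) = h(n-1) + 7, initial: h(0) = 10.
Each step adds 7, so h(n) = h(0) + 7n = 7n + 10.

h(n) = 7n + 10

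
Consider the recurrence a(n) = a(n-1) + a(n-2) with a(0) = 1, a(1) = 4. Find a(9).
Computing the sequence terms:
1, 4, 5, 9, 14, 23, 37, 60, 97, 157

157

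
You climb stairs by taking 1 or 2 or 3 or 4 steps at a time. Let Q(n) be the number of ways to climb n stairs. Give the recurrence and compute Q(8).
Condition on the size of the last step (1 to 4): before it there were n-1, …, n-4 stairs climbed, and these cases are disjoint, so Q(n) = Q(n-1) + Q(n-2) + Q(n-3) + Q(n-4) (order-4 linear recurrence).
Initial conditions by direct count (compositions of i into parts ≤ 4): Q(1) = 1; Q(2) = 2; Q(3) = 4; Q(4) = 8.
Iterating the recurrence: Q(5) = 15, Q(6) = 29, Q(7) = 56, Q(8) = 108.

Q(n) = Q(n-1) + Q(n-2) + Q(n-3) + Q(n-4), Q(1) = 1, Q(2) = 2, Q(3) = 4, Q(4) = 8; Q(8) = 108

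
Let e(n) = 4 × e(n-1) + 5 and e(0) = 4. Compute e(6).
Computing step by step:
e(0) = 4
e(1) = 4 × 4 + 5 = 21
e(2) = 4 × 21 + 5 = 89
e(3) = 4 × 89 + 5 = 361
e(4) = 4 × 361 + 5 = 1449
e(5) = 4 × 1449 + 5 = 5801
e(6) = 4 × 5801 + 5 = 23209

23209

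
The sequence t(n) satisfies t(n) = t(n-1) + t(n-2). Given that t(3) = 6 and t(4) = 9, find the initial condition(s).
Work backwards using t(k) = t(k+2) - t(k+1):
t(2) = t(4) - t(3) = 9 - 6 = 3
t(1) = t(3) - t(2) = 6 - 3 = 3
t(0) = t(2) - t(1) = 3 - 3 = 0

t(0) = 0, t(1) = 3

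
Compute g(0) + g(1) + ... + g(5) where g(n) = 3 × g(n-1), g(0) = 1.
Computing the sequence terms: 1, 3, 9, 27, 81, 243
Adding these values together:

364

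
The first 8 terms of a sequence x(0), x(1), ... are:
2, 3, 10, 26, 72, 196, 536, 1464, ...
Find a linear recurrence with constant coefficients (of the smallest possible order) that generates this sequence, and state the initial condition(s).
Look for the lowest-order linear relation among consecutive terms.
Observation: x(n) - 2·x(n-1) - (2)·x(n-2) = 0 holds for the shown terms, and no order-1 relation x(n) = α·x(n-1) + β fits.
Check at n=3: 2·10 + (2)·3 = 26. ✓

x(n) = 2x(n-1) + 2x(n-2), x(0) = 2, x(1) = 3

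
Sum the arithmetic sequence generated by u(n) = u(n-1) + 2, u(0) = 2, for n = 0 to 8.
Computing the sequence terms: 2, 4, 6, 8, 10, 12, 14, 16, 18
Adding these values together:

90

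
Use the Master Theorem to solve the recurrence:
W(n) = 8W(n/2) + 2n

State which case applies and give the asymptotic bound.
Master Theorem template: W(n) = a·W(n/b) + f(n).
Here: a=8, b=2, f(n)=2n
Compute log_b(a) = log_2(8) = 3.
f(n) = 2n = O(n^(3-ε)) with ε = 2. Case 1: W(n) = Θ(n^log_b(a)) = Θ(n^3).

Case 1: W(n) = Θ(n^3)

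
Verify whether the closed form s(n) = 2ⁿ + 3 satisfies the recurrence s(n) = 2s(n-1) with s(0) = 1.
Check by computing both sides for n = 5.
From the recurrence with s(0) = 1:
  s(0) = 1, s(1) = 2, s(2) = 4, s(3) = 8, s(4) = 16, s(5) = 32
  so the recurrence gives s(5) = 32.
From the proposed closed form s(n) = 2ⁿ + 3:
  s(5) = 35.
The recurrence gives 32 but the closed form gives 35, so the closed form does not satisfy the recurrence.

No, the closed form is incorrect.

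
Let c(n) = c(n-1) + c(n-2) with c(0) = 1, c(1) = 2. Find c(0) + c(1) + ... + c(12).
Computing the sequence terms: 1, 2, 3, 5, 8, 13, 21, 34, 55, 89, 144, 233, 377
Adding these values together:

985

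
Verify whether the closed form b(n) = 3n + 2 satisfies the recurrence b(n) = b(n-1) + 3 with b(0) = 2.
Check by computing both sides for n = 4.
From the recurrence with b(0) = 2:
  b(0) = 2, b(1) = 5, b(2) = 8, b(3) = 11, b(4) = 14
  so the recurrence gives b(4) = 14.
From the proposed closed form b(n) = 3n + 2:
  b(4) = 14.
Both sides give 14 at n = 4, and the initial condition(s) match, so the closed form is consistent.

Yes, the closed form is correct.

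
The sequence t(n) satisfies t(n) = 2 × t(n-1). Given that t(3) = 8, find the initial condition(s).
In general t(n) = 2ⁿ · t(0). At n = 3: t(0) = t(3) / 2^3 = 8 / 8 = 1.

t(0) = 1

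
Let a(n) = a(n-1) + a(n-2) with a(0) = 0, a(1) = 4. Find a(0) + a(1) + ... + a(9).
Computing the sequence terms: 0, 4, 4, 8, 12, 20, 32, 52, 84, 136
Adding these values together:

352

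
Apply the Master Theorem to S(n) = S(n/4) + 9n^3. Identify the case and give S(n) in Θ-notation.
Master Theorem template: S(n) = a·S(n/b) + f(n).
Here: a=1, b=4, f(n)=9n^3
Compute log_b(a) = log_4(1) = 0.
f(n) = 9n^3 = Ω(n^(0+ε)) with ε = 3, and the regularity condition holds (a·f(n/b) = (a/b^3)·f(n) with a/b^3 = 4^-3 < 1). Case 3: S(n) = Θ(f(n)) = Θ(n^3).

Case 3: S(n) = Θ(n^3)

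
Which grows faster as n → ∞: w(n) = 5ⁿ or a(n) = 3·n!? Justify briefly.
Comparing growth rates:
Growth-rate hierarchy: log n ≺ any polynomial ≺ any exponential cⁿ (c>1) ≺ n! ≺ nⁿ.
factorial dominates exponential base 5 asymptotically.

a(n) grows faster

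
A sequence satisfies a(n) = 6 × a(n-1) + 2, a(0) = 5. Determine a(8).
Computing step by step:
a(0) = 5
a(1) = 6 × 5 + 2 = 32
a(2) = 6 × 32 + 2 = 194
a(3) = 6 × 194 + 2 = 1166
a(4) = 6 × 1166 + 2 = 6998
a(5) = 6 × 6998 + 2 = 41990
a(6) = 6 × 41990 + 2 = 251942
a(7) = 6 × 251942 + 2 = 1511654
a(8) = 6 × 1511654 + 2 = 9069926

9069926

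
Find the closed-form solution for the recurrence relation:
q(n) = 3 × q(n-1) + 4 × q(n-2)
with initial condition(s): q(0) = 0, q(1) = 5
Recurrence: q(n) = 3 × q(n-1) + 4 × q(n-2), initial: q(0) = 0, q(1) = 5.
Characteristic equation: r² - 3r - 4 = 0, which factors as (r - 4)(r + 1) = 0, so r = 4, -1. General solution q(n) = A·4ⁿ + B·(-1)ⁿ. From q(0) = 0: A + B = 0. From q(1) = 5: 4A - 1B = 5. Solving gives A = 1, B = -1.

q(n) = 4ⁿ - (-1)ⁿ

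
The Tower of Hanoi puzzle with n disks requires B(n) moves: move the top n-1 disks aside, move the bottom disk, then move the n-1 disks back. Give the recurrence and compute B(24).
Moving n disks = move the top n-1 disks aside (B(n-1) moves) + move the largest disk (1 move) + move the n-1 disks back on top (B(n-1) moves), so B(n) = 2B(n-1) + 1, with B(1) = 1 (a single disk takes one move).
First terms: 1, 3, 7, 15, 31, 63, … — each is one less than a power of 2. Indeed B(n) + 1 = 2(B(n-1) + 1) with B(1) + 1 = 2, so B(n) + 1 = 2ⁿ and B(n) = 2ⁿ - 1.
Hence B(24) = 2^24 - 1 = 16777216 - 1 = 16777215.

B(n) = 2B(n-1) + 1, B(1) = 1; B(24) = 16777215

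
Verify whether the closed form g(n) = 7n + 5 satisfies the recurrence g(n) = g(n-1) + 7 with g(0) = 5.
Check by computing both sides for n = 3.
From the recurrence with g(0) = 5:
  g(0) = 5, g(1) = 12, g(2) = 19, g(3) = 26
  so the recurrence gives g(3) = 26.
From the proposed closed form g(n) = 7n + 5:
  g(3) = 26.
Both sides give 26 at n = 3, and the initial condition(s) match, so the closed form is consistent.

Yes, the closed form is correct.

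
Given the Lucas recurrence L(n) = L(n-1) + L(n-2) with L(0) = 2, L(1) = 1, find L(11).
Computing the sequence terms:
2, 1, 3, 4, 7, 11, 18, 29, 47, 76, 123, 199

199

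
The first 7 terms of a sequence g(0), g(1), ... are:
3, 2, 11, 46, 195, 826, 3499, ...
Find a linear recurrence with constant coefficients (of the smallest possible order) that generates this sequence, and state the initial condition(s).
Look for the lowest-order linear relation among consecutive terms.
Observation: g(n) - 4·g(n-1) - (1)·g(n-2) = 0 holds for the shown terms, and no order-1 relation g(n) = α·g(n-1) + β fits.
Check at n=3: 4·11 + (1)·2 = 46. ✓

g(n) = 4g(n-1) + g(n-2), g(0) = 3, g(1) = 2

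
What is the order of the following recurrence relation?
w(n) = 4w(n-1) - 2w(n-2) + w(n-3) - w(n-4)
The order is the largest lag k for which w(n-k) appears. Here the deepest term is w(n-4), so the order is 4.

Order 4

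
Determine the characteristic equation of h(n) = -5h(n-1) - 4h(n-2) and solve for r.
Substitute h(n) = rⁿ and divide through by rⁿ⁻²: r² + 5r + 4 = 0
Factor: (r + 1)(r + 4) = 0, so r = -1, -4.
General solution: h(n) = A·(-1)ⁿ + B·(-4)ⁿ

Characteristic: r² + 5r + 4 = 0, Roots: r = -1, -4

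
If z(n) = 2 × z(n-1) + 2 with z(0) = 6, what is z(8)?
Computing step by step:
z(0) = 6
z(1) = 2 × 6 + 2 = 14
z(2) = 2 × 14 + 2 = 30
z(3) = 2 × 30 + 2 = 62
z(4) = 2 × 62 + 2 = 126
z(5) = 2 × 126 + 2 = 254
z(6) = 2 × 254 + 2 = 510
z(7) = 2 × 510 + 2 = 1022
z(8) = 2 × 1022 + 2 = 2046

2046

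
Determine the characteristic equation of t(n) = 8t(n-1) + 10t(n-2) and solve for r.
Substitute t(n) = rⁿ and divide through by rⁿ⁻²: r² - 8r - 10 = 0
Discriminant: 8² + 4·10 = 104, not a perfect square, so by the quadratic formula r = (8 ± √104)/2.
General solution: t(n) = A·r₁ⁿ + B·r₂ⁿ where r₁,r₂ = (8 ± √104)/2

Characteristic: r² - 8r - 10 = 0, Roots: r = (8 ± √104)/2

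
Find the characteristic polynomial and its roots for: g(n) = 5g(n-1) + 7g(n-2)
Substitute g(n) = rⁿ and divide through by rⁿ⁻²: r² - 5r - 7 = 0
Discriminant: 5² + 4·7 = 53, not a perfect square, so by the quadratic formula r = (5 ± √53)/2.
General solution: g(n) = A·r₁ⁿ + B·r₂ⁿ where r₁,r₂ = (5 ± √53)/2

Characteristic: r² - 5r - 7 = 0, Roots: r = (5 ± √53)/2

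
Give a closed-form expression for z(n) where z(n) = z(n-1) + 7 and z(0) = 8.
Recurrence: z(n) = z(n-1) + 7, initial: z(0) = 8.
Each step adds 7, so z(n) = z(0) + 7n = 7n + 8.

z(n) = 7n + 8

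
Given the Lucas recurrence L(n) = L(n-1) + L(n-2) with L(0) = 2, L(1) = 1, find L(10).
Computing the sequence terms:
2, 1, 3, 4, 7, 11, 18, 29, 47, 76, 123

123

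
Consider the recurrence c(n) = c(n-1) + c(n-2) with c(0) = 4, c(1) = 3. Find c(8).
Computing the sequence terms:
4, 3, 7, 10, 17, 27, 44, 71, 115

115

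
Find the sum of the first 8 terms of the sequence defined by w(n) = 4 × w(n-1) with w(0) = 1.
Computing the sequence terms: 1, 4, 16, 64, 256, 1024, 4096, 16384
Adding these values together:

21845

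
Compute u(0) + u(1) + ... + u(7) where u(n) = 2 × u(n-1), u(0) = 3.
Computing the sequence terms: 3, 6, 12, 24, 48, 96, 192, 384
Adding these values together:

765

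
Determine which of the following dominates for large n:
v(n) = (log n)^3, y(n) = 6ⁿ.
Comparing growth rates:
Growth-rate hierarchy: log n ≺ any polynomial ≺ any exponential cⁿ (c>1) ≺ n! ≺ nⁿ.
exponential base 6 dominates polylogarithmic (log n)^3 asymptotically.

y(n) grows faster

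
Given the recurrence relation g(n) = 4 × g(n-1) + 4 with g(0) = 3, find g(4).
Computing step by step:
g(0) = 3
g(1) = 4 × 3 + 4 = 16
g(2) = 4 × 16 + 4 = 68
g(3) = 4 × 68 + 4 = 276
g(4) = 4 × 276 + 4 = 1108

1108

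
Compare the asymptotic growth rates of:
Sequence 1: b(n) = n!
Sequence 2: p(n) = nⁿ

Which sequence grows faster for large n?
Comparing growth rates:
Growth-rate hierarchy: log n ≺ any polynomial ≺ any exponential cⁿ (c>1) ≺ n! ≺ nⁿ.
super-exponential nⁿ dominates factorial asymptotically.

p(n) grows faster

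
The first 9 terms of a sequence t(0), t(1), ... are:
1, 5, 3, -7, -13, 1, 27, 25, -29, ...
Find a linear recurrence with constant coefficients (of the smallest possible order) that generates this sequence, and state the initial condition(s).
Look for the lowest-order linear relation among consecutive terms.
Observation: t(n) - 1·t(n-1) - (-2)·t(n-2) = 0 holds for the shown terms, and no order-1 relation t(n) = α·t(n-1) + β fits.
Check at n=3: 1·3 + (-2)·5 = -7. ✓

t(n) = t(n-1) - 2t(n-2), t(0) = 1, t(1) = 5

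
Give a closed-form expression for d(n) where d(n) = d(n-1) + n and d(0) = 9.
Recurrence: d(n) = d(n-1) + n, initial: d(0) = 9.
Telescoping: d(n) = d(0) + Σᵢ₌₁ⁿ i = 9 + n(n+1)/2.

d(n) = n(n+1)/2 + 9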